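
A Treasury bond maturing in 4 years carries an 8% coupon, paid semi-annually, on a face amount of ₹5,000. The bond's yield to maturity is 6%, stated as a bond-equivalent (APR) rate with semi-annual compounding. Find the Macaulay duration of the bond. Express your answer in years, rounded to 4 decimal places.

3.5205 years

Periodic yield y = 0.03. Discount each cash flow and weight by its period:
  t   CF        PV=CF/(1+0.03)^t    t·PV
  1       200.00       194.1748       194.1748
  2       200.00       188.5192       377.0384
  3       200.00       183.0283       549.0850
  4       200.00       177.6974       710.7896
  5       200.00       172.5218       862.6088
  6       200.00       167.4969     1,004.9811
  7       200.00       162.6183     1,138.3281
  8     5,200.00     4,104.9280    32,839.4241
  Σ                  5,350.9846    37,676.4299
Price P = Σ PV = 5,350.9846.
Macaulay duration = Σ(t·PV) / P = 37,676.4299 / 5,350.9846 = 7.04103 half-year periods.
In years: 7.04103 / 2 = 3.52051 years.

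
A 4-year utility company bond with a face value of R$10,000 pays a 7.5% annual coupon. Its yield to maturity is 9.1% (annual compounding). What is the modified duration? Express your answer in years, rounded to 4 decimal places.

Periodic yield y = 0.091. First find Macaulay duration:
  t   CF        PV=CF/(1+0.091)^t    t·PV
  1       750.00       687.4427       687.4427
  2       750.00       630.1033     1,260.2066
  3       750.00       577.5466     1,732.6397
  4    10,750.00     7,587.6880    30,350.7518
  Σ                  9,482.7805    34,031.0409
P = 9,482.7805; Macaulay duration = 34,031.0409 / 9,482.7805 = 3.58872 years.
Modified duration = D_Mac / (1 + y) = 3.58872 / 1.091 = 3.28939 years.

3.2894 years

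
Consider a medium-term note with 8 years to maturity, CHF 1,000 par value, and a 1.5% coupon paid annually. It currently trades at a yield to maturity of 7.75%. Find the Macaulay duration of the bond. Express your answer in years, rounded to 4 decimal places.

Periodic yield y = 0.0775. Discount each cash flow and weight by its year:
  t   CF        PV=CF/(1+0.0775)^t    t·PV
  1        15.00        13.9211        13.9211
  2        15.00        12.9198        25.8397
  3        15.00        11.9906        35.9717
  4        15.00        11.1281        44.5125
  5        15.00        10.3277        51.6386
  6        15.00         9.5849        57.5094
  7        15.00         8.8955        62.2685
  8     1,015.00       558.6346     4,469.0766
  Σ                    637.4023     4,760.7381
Price P = Σ PV = 637.4023.
Macaulay duration = Σ(t·PV) / P = 4,760.7381 / 637.4023 = 7.46897 years.

7.4690 years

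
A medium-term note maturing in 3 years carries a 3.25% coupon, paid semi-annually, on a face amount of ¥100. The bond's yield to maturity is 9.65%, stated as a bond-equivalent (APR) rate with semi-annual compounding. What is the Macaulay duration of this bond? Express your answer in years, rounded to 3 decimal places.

Periodic yield y = 0.04825. Discount each cash flow and weight by its period:
  t   CF        PV=CF/(1+0.04825)^t    t·PV
  1        1.625         1.5502         1.5502
  2        1.625         1.4788         2.9577
  3        1.625         1.4108         4.2323
  4        1.625         1.3458         5.3834
  5        1.625         1.2839         6.4195
  6      101.625        76.5969       459.5815
  Σ                     83.6665       480.1246
Price P = Σ PV = 83.6665.
Macaulay duration = Σ(t·PV) / P = 480.1246 / 83.6665 = 5.73855 half-year periods.
In years: 5.73855 / 2 = 2.86928 years.

2.869 years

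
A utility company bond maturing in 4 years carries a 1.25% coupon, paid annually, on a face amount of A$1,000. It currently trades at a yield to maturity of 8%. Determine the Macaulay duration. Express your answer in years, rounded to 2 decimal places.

Periodic yield y = 0.08. Discount each cash flow and weight by its year:
  t   CF        PV=CF/(1+0.08)^t    t·PV
  1        12.50        11.5741        11.5741
  2        12.50        10.7167        21.4335
  3        12.50         9.9229        29.7687
  4     1,012.50       744.2177     2,976.8709
  Σ                    776.4314     3,039.6472
Price P = Σ PV = 776.4314.
Macaulay duration = Σ(t·PV) / P = 3,039.6472 / 776.4314 = 3.91489 years.

3.91 years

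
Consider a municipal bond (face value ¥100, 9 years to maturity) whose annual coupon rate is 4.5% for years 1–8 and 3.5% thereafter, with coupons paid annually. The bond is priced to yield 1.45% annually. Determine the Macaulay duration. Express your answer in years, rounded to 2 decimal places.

7.76 years

Periodic yield y = 0.0145. Discount each cash flow and weight by its year:
  t   CF        PV=CF/(1+0.0145)^t    t·PV
  1         4.50         4.4357         4.4357
  2         4.50         4.3723         8.7446
  3         4.50         4.3098        12.9294
  4         4.50         4.2482        16.9928
  5         4.50         4.1875        20.9374
  6         4.50         4.1276        24.7657
  7         4.50         4.0686        28.4804
  8         4.50         4.0105        32.0838
  9       103.50        90.9226       818.3035
  Σ                    124.6828       967.6732
Price P = Σ PV = 124.6828.
Macaulay duration = Σ(t·PV) / P = 967.6732 / 124.6828 = 7.76108 years.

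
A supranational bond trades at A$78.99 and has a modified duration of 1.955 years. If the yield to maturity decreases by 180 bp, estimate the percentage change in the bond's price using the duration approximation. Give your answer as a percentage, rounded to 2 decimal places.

+3.52%

Duration approximation: ΔP/P ≈ -D_mod · Δy = -1.955 × (-0.018) = +0.035190.
As a percentage: +3.5190%.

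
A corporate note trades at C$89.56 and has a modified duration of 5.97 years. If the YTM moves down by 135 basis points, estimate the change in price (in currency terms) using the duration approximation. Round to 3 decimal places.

+C$7.218

Duration approximation: ΔP/P ≈ -D_mod · Δy = -5.97 × (-0.0135) = +0.080595.
ΔP ≈ 89.56 × (+0.080595) = +7.2180882.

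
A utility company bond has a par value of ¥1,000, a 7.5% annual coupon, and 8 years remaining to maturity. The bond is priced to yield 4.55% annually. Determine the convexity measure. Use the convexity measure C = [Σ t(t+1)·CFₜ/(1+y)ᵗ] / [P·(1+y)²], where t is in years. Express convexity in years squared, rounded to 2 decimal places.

49.11

With y = 0.0455:
  t   CF        PV=CF/(1+0.0455)^t    t·PV        t(t+1)·PV
  1        75.00        71.7360        71.7360         143.4720
  2        75.00        68.6141       137.2281         411.6844
  3        75.00        65.6280       196.8840         787.5360
  4        75.00        62.7719       251.0875       1,255.4375
  5        75.00        60.0401       300.2003       1,801.2016
  6        75.00        57.4271       344.5627       2,411.9391
  7        75.00        54.9279       384.4953       3,075.9625
  8     1,075.00       753.0367     6,024.2939      54,218.6455
  Σ                  1,194.1818     7,710.4879      64,105.8786
P = 1,194.1818.
Convexity = Σ t(t+1)·PV / [P·(1+y)²] = 64,105.8786 / (1,194.1818 × 1.093070) = 49.11106.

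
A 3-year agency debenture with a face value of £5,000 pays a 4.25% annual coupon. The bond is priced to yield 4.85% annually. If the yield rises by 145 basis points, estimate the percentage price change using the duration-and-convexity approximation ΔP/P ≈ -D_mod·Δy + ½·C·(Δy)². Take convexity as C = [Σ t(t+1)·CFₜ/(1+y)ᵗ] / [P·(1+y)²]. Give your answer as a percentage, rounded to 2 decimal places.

-3.87%

With y = 0.0485:
  t   CF        PV=CF/(1+0.0485)^t    t·PV        t(t+1)·PV
  1       212.50       202.6705       202.6705         405.3410
  2       212.50       193.2956       386.5913       1,159.7739
  3     5,212.50     4,522.1063    13,566.3188      54,265.2752
  Σ                  4,918.0724    14,155.5806      55,830.3900
P = 4,918.0724; D_Mac = 2.87828 yrs; D_mod = 2.74514 yrs; C = 10.32616.
Duration effect: -2.74514 × (+0.0145) = -0.039805
Convexity effect: 0.5 × 10.32616 × (0.0145)² = +0.0010855
ΔP/P ≈ -0.039805 + 0.0010855 = -0.038719 = -3.8719%.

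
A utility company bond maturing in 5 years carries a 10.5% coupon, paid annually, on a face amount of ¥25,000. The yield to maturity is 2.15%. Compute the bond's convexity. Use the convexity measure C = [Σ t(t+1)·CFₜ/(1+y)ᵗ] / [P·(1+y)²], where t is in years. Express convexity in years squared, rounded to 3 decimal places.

23.221

With y = 0.0215:
  t   CF        PV=CF/(1+0.0215)^t    t·PV        t(t+1)·PV
  1     2,625.00     2,569.7504     2,569.7504       5,139.5007
  2     2,625.00     2,515.6636     5,031.3272      15,093.9816
  3     2,625.00     2,462.7152     7,388.1457      29,552.5827
  4     2,625.00     2,410.8813     9,643.5251      48,217.6255
  5    27,625.00    24,837.6459   124,188.2297     745,129.3781
  Σ                 34,796.6564   148,820.9780     843,133.0686
P = 34,796.6564.
Convexity = Σ t(t+1)·PV / [P·(1+y)²] = 843,133.0686 / (34,796.6564 × 1.043462) = 23.22105.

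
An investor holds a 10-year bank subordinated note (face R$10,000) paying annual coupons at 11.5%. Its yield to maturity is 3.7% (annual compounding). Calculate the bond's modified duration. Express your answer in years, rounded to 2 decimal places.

Periodic yield y = 0.037. First find Macaulay duration:
  t   CF        PV=CF/(1+0.037)^t    t·PV
  1     1,150.00     1,108.9682     1,108.9682
  2     1,150.00     1,069.4004     2,138.8007
  3     1,150.00     1,031.2443     3,093.7330
  4     1,150.00       994.4497     3,977.7987
  5     1,150.00       958.9679     4,794.8394
  6     1,150.00       924.7520     5,548.5123
  7     1,150.00       891.7570     6,242.2993
  8     1,150.00       859.9393     6,879.5143
  9     1,150.00       829.2568     7,463.3111
  10   11,150.00     7,753.3128    77,533.1276
  Σ                 16,422.0483   118,780.9045
P = 16,422.0483; Macaulay duration = 118,780.9045 / 16,422.0483 = 7.23301 years.
Modified duration = D_Mac / (1 + y) = 7.23301 / 1.037 = 6.97494 years.

6.97 years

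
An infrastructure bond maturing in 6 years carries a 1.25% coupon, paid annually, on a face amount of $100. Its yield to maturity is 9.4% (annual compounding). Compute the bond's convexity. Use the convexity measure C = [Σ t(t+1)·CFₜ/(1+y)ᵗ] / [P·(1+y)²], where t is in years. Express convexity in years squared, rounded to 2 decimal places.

33.25

With y = 0.094:
  t   CF        PV=CF/(1+0.094)^t    t·PV        t(t+1)·PV
  1         1.25         1.1426         1.1426           2.2852
  2         1.25         1.0444         2.0888           6.2665
  3         1.25         0.9547         2.8640          11.4562
  4         1.25         0.8727         3.4906          17.4530
  5         1.25         0.7977         3.9884          23.9301
  6       101.25        59.0597       354.3581       2,480.5066
  Σ                     63.8717       367.9325       2,541.8976
P = 63.8717.
Convexity = Σ t(t+1)·PV / [P·(1+y)²] = 2,541.8976 / (63.8717 × 1.196836) = 33.25178.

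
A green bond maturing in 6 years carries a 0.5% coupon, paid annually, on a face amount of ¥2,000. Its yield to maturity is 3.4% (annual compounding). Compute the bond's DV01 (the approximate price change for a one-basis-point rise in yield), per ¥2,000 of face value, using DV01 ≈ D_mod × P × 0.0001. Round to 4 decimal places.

¥0.9672

Periodic yield y = 0.034.
  t   CF        PV=CF/(1+0.034)^t    t·PV
  1        10.00         9.6712         9.6712
  2        10.00         9.3532        18.7063
  3        10.00         9.0456        27.1369
  4        10.00         8.7482        34.9927
  5        10.00         8.4605        42.3026
  6     2,010.00     1,644.6475     9,867.8849
  Σ                  1,689.9262    10,000.6946
P = 1,689.9262; D_Mac = 5.91783 yrs; D_mod = 5.72324 yrs.
DV01 ≈ 5.72324 × 1,689.9262 × 0.0001 = 0.967185.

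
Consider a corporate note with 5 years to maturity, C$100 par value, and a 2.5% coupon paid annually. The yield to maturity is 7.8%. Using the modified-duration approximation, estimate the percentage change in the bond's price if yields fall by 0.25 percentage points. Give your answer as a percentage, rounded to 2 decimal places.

Periodic yield y = 0.078. Modified duration first:
  t   CF        PV=CF/(1+0.078)^t    t·PV
  1         2.50         2.3191         2.3191
  2         2.50         2.1513         4.3026
  3         2.50         1.9956         5.9869
  4         2.50         1.8512         7.4050
  5       102.50        70.4093       352.0465
  Σ                     78.7266       372.0602
P = 78.7266; D_Mac = 4.72598 yrs; D_mod = 4.72598/(1+0.078) = 4.38402 yrs.
ΔP/P ≈ -D_mod · Δy = -4.38402 × (-0.0025) = +0.010960 = +1.0960%.

+1.10%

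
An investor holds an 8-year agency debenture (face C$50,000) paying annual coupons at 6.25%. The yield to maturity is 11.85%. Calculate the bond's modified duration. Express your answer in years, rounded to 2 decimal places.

5.57 years

Periodic yield y = 0.1185. First find Macaulay duration:
  t   CF        PV=CF/(1+0.1185)^t    t·PV
  1     3,125.00     2,793.9204     2,793.9204
  2     3,125.00     2,497.9172     4,995.8345
  3     3,125.00     2,233.2742     6,699.8227
  4     3,125.00     1,996.6690     7,986.6759
  5     3,125.00     1,785.1309     8,925.6547
  6     3,125.00     1,596.0044     9,576.0265
  7     3,125.00     1,426.9150     9,988.4050
  8    53,125.00    21,687.5771   173,500.6166
  Σ                 36,017.4083   224,466.9564
P = 36,017.4083; Macaulay duration = 224,466.9564 / 36,017.4083 = 6.23218 years.
Modified duration = D_Mac / (1 + y) = 6.23218 / 1.1185 = 5.57191 years.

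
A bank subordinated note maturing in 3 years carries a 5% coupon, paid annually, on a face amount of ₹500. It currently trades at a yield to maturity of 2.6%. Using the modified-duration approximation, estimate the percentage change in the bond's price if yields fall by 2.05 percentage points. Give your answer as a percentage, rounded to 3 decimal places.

+5.723%

Periodic yield y = 0.026. Modified duration first:
  t   CF        PV=CF/(1+0.026)^t    t·PV
  1        25.00        24.3665        24.3665
  2        25.00        23.7490        47.4980
  3       525.00       486.0906     1,458.2718
  Σ                    534.2061     1,530.1363
P = 534.2061; D_Mac = 2.86432 yrs; D_mod = 2.86432/(1+0.026) = 2.79173 yrs.
ΔP/P ≈ -D_mod · Δy = -2.79173 × (-0.0205) = +0.057231 = +5.7231%.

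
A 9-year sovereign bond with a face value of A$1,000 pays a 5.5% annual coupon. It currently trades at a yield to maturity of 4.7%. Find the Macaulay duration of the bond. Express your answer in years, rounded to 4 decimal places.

7.3872 years

Periodic yield y = 0.047. Discount each cash flow and weight by its year:
  t   CF        PV=CF/(1+0.047)^t    t·PV
  1        55.00        52.5310        52.5310
  2        55.00        50.1729       100.3458
  3        55.00        47.9206       143.7619
  4        55.00        45.7695       183.0779
  5        55.00        43.7149       218.5744
  6        55.00        41.7525       250.5151
  7        55.00        39.8782       279.1476
  8        55.00        38.0881       304.7047
  9     1,055.00       697.8022     6,280.2197
  Σ                  1,057.6300     7,812.8782
Price P = Σ PV = 1,057.6300.
Macaulay duration = Σ(t·PV) / P = 7,812.8782 / 1,057.6300 = 7.38716 years.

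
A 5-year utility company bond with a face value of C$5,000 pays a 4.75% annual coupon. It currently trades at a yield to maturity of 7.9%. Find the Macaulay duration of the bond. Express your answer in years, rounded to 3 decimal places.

Periodic yield y = 0.079. Discount each cash flow and weight by its year:
  t   CF        PV=CF/(1+0.079)^t    t·PV
  1       237.50       220.1112       220.1112
  2       237.50       203.9956       407.9911
  3       237.50       189.0598       567.1795
  4       237.50       175.2176       700.8706
  5     5,237.50     3,581.1030    17,905.5150
  Σ                  4,369.4873    19,801.6674
Price P = Σ PV = 4,369.4873.
Macaulay duration = Σ(t·PV) / P = 19,801.6674 / 4,369.4873 = 4.53181 years.

4.532 years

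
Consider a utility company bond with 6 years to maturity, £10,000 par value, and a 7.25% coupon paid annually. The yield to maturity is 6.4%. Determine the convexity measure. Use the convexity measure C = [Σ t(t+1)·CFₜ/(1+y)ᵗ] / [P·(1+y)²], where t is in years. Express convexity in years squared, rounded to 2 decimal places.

29.70

With y = 0.064:
  t   CF        PV=CF/(1+0.064)^t    t·PV        t(t+1)·PV
  1       725.00       681.3910       681.3910       1,362.7820
  2       725.00       640.4051     1,280.8101       3,842.4303
  3       725.00       601.8844     1,805.6533       7,222.6134
  4       725.00       565.6809     2,262.7235      11,313.6175
  5       725.00       531.6550     2,658.2748      15,949.6487
  6    10,725.00     7,391.7545    44,350.5269     310,453.6881
  Σ                 10,412.7708    53,039.3796     350,144.7799
P = 10,412.7708.
Convexity = Σ t(t+1)·PV / [P·(1+y)²] = 350,144.7799 / (10,412.7708 × 1.132096) = 29.70285.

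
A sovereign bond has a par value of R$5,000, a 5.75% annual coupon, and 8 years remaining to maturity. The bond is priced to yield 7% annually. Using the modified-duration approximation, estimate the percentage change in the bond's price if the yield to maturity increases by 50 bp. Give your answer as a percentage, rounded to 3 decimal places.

-3.070%

Periodic yield y = 0.07. Modified duration first:
  t   CF        PV=CF/(1+0.07)^t    t·PV
  1       287.50       268.6916       268.6916
  2       287.50       251.1136       502.2273
  3       287.50       234.6856       704.0569
  4       287.50       219.3324       877.3295
  5       287.50       204.9835     1,024.9176
  6       287.50       191.5734     1,149.4403
  7       287.50       179.0406     1,253.2839
  8     5,287.50     3,077.3731    24,618.9851
  Σ                  4,626.7938    30,398.9322
P = 4,626.7938; D_Mac = 6.57019 yrs; D_mod = 6.57019/(1+0.07) = 6.14037 yrs.
ΔP/P ≈ -D_mod · Δy = -6.14037 × (+0.005) = -0.030702 = -3.0702%.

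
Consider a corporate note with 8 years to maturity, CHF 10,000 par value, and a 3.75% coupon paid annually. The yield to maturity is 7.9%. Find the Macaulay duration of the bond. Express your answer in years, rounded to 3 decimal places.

Periodic yield y = 0.079. Discount each cash flow and weight by its year:
  t   CF        PV=CF/(1+0.079)^t    t·PV
  1       375.00       347.5440       347.5440
  2       375.00       322.0983       644.1965
  3       375.00       298.5155       895.5466
  4       375.00       276.6594     1,106.6377
  5       375.00       256.4036     1,282.0178
  6       375.00       237.6307     1,425.7844
  7       375.00       220.2324     1,541.6266
  8    10,375.00     5,646.9839    45,175.8710
  Σ                  7,606.0678    52,419.2247
Price P = Σ PV = 7,606.0678.
Macaulay duration = Σ(t·PV) / P = 52,419.2247 / 7,606.0678 = 6.89176 years.

6.892 years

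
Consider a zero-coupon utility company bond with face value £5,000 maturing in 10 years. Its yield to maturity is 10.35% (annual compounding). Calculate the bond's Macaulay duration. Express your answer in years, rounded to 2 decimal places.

10.00 years

A zero-coupon bond has a single cash flow at maturity, so its Macaulay duration equals its maturity: 10 years.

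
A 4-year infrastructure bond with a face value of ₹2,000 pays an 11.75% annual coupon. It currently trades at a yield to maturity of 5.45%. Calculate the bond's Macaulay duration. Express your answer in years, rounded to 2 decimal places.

3.47 years

Periodic yield y = 0.0545. Discount each cash flow and weight by its year:
  t   CF        PV=CF/(1+0.0545)^t    t·PV
  1       235.00       222.8544       222.8544
  2       235.00       211.3366       422.6732
  3       235.00       200.4140       601.2421
  4     2,235.00     1,807.5536     7,230.2145
  Σ                  2,442.1587     8,476.9842
Price P = Σ PV = 2,442.1587.
Macaulay duration = Σ(t·PV) / P = 8,476.9842 / 2,442.1587 = 3.47110 years.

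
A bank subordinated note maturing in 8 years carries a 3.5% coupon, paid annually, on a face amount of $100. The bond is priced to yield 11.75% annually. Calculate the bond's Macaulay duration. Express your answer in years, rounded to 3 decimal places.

6.781 years

Periodic yield y = 0.1175. Discount each cash flow and weight by its year:
  t   CF        PV=CF/(1+0.1175)^t    t·PV
  1         3.50         3.1320         3.1320
  2         3.50         2.8027         5.6054
  3         3.50         2.5080         7.5240
  4         3.50         2.2443         8.9771
  5         3.50         2.0083        10.0415
  6         3.50         1.7971        10.7829
  7         3.50         1.6082        11.2573
  8       103.50        42.5559       340.4474
  Σ                     58.6565       397.7676
Price P = Σ PV = 58.6565.
Macaulay duration = Σ(t·PV) / P = 397.7676 / 58.6565 = 6.78130 years.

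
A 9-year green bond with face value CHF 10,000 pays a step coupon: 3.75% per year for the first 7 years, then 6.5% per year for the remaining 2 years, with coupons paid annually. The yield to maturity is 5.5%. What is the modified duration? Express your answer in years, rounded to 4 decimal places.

Periodic yield y = 0.055. First find Macaulay duration:
  t   CF        PV=CF/(1+0.055)^t    t·PV
  1       375.00       355.4502       355.4502
  2       375.00       336.9197       673.8393
  3       375.00       319.3551       958.0654
  4       375.00       302.7063     1,210.8251
  5       375.00       286.9254     1,434.6269
  6       375.00       271.9672     1,631.8031
  7       375.00       257.7888     1,804.5216
  8       650.00       423.5393     3,388.3141
  9    10,650.00     6,577.7516    59,199.7647
  Σ                  9,132.4036    70,657.2105
P = 9,132.4036; Macaulay duration = 70,657.2105 / 9,132.4036 = 7.73698 years.
Modified duration = D_Mac / (1 + y) = 7.73698 / 1.055 = 7.33363 years.

7.3336 years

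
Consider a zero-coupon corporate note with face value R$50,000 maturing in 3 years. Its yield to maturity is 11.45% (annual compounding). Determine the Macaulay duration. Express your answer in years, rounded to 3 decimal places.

3.000 years

A zero-coupon bond has a single cash flow at maturity, so its Macaulay duration equals its maturity: 3 years.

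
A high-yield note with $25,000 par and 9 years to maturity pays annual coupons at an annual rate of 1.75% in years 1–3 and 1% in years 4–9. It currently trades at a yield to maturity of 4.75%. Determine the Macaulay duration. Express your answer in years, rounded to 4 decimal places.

8.3955 years

Periodic yield y = 0.0475. Discount each cash flow and weight by its year:
  t   CF        PV=CF/(1+0.0475)^t    t·PV
  1       437.50       417.6611       417.6611
  2       437.50       398.7218       797.4436
  3       437.50       380.6413     1,141.9240
  4       250.00       207.6461       830.5846
  5       250.00       198.2302       991.1511
  6       250.00       189.2413     1,135.4475
  7       250.00       180.6599     1,264.6194
  8       250.00       172.4677     1,379.7415
  9    25,250.00    16,629.3432   149,664.0892
  Σ                 18,774.6127   157,622.6621
Price P = Σ PV = 18,774.6127.
Macaulay duration = Σ(t·PV) / P = 157,622.6621 / 18,774.6127 = 8.39552 years.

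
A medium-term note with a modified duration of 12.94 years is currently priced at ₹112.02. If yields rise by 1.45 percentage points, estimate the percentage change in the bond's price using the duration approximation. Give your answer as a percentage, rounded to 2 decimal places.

Duration approximation: ΔP/P ≈ -D_mod · Δy = -12.94 × (+0.0145) = -0.187630.
As a percentage: -18.7630%.

-18.76%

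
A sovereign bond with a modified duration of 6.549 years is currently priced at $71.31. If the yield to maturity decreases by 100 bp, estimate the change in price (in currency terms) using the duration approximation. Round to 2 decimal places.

+$4.67

Duration approximation: ΔP/P ≈ -D_mod · Δy = -6.549 × (-0.01) = +0.065490.
ΔP ≈ 71.31 × (+0.065490) = +4.6700919.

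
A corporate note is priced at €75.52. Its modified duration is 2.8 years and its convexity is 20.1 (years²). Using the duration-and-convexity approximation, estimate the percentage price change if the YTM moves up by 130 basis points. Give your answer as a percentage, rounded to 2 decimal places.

Duration effect: -D_mod·Δy = -2.8 × (+0.013) = -0.036400
Convexity effect: ½·C·(Δy)² = 0.5 × 20.1 × (0.013)² = +0.00169845
ΔP/P ≈ -0.036400 + 0.00169845 = -0.03470155
= -3.470155%.

-3.47%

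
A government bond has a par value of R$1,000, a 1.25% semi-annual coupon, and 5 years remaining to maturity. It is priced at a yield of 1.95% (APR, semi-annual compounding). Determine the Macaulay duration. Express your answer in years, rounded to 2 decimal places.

4.86 years

Periodic yield y = 0.00975. Discount each cash flow and weight by its period:
  t   CF        PV=CF/(1+0.00975)^t    t·PV
  1         6.25         6.1897         6.1897
  2         6.25         6.1299        12.2598
  3         6.25         6.0707        18.2121
  4         6.25         6.0121        24.0483
  5         6.25         5.9540        29.7701
  6         6.25         5.8965        35.3792
  7         6.25         5.8396        40.8772
  8         6.25         5.7832        46.2657
  9         6.25         5.7274        51.5463
  10    1,006.25       913.2029     9,132.0289
  Σ                    966.8059     9,396.5772
Price P = Σ PV = 966.8059.
Macaulay duration = Σ(t·PV) / P = 9,396.5772 / 966.8059 = 9.71920 half-year periods.
In years: 9.71920 / 2 = 4.85960 years.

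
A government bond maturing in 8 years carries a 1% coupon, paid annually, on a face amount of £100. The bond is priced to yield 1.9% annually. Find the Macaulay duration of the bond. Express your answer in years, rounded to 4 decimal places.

Periodic yield y = 0.019. Discount each cash flow and weight by its year:
  t   CF        PV=CF/(1+0.019)^t    t·PV
  1         1.00         0.9814         0.9814
  2         1.00         0.9631         1.9261
  3         1.00         0.9451         2.8353
  4         1.00         0.9275         3.7099
  5         1.00         0.9102         4.5509
  6         1.00         0.8932         5.3593
  7         1.00         0.8766         6.1359
  8       101.00        86.8816       695.0529
  Σ                     93.3786       720.5517
Price P = Σ PV = 93.3786.
Macaulay duration = Σ(t·PV) / P = 720.5517 / 93.3786 = 7.71646 years.

7.7165 years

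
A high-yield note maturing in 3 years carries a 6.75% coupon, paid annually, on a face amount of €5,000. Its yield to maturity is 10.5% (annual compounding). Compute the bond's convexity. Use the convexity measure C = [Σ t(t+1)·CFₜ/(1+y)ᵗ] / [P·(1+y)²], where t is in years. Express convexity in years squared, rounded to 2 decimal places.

8.98

With y = 0.105:
  t   CF        PV=CF/(1+0.105)^t    t·PV        t(t+1)·PV
  1       337.50       305.4299       305.4299         610.8597
  2       337.50       276.4071       552.8142       1,658.4427
  3     5,337.50     3,955.9524    11,867.8571      47,471.4284
  Σ                  4,537.7894    12,726.1012      49,740.7309
P = 4,537.7894.
Convexity = Σ t(t+1)·PV / [P·(1+y)²] = 49,740.7309 / (4,537.7894 × 1.221025) = 8.97725.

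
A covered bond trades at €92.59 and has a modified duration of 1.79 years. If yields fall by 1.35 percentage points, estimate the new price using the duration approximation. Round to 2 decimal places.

€94.83

Duration approximation: ΔP/P ≈ -D_mod · Δy = -1.79 × (-0.0135) = +0.024165.
New price ≈ 92.59 × (1 + 0.024165) = 94.82743735.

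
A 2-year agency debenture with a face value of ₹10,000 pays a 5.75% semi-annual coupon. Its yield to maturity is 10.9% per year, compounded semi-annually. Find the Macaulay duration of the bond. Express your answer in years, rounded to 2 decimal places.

1.91 years

Periodic yield y = 0.0545. Discount each cash flow and weight by its period:
  t   CF        PV=CF/(1+0.0545)^t    t·PV
  1       287.50       272.6411       272.6411
  2       287.50       258.5501       517.1002
  3       287.50       245.1874       735.5621
  4    10,287.50     8,320.0036    33,280.0142
  Σ                  9,096.3821    34,805.3176
Price P = Σ PV = 9,096.3821.
Macaulay duration = Σ(t·PV) / P = 34,805.3176 / 9,096.3821 = 3.82628 half-year periods.
In years: 3.82628 / 2 = 1.91314 years.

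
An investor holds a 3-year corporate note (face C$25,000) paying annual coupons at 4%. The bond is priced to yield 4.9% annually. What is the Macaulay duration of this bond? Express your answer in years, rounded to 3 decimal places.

Periodic yield y = 0.049. Discount each cash flow and weight by its year:
  t   CF        PV=CF/(1+0.049)^t    t·PV
  1     1,000.00       953.2888       953.2888
  2     1,000.00       908.7596     1,817.5192
  3    26,000.00    22,524.0708    67,572.2123
  Σ                 24,386.1193    70,343.0204
Price P = Σ PV = 24,386.1193.
Macaulay duration = Σ(t·PV) / P = 70,343.0204 / 24,386.1193 = 2.88455 years.

2.885 years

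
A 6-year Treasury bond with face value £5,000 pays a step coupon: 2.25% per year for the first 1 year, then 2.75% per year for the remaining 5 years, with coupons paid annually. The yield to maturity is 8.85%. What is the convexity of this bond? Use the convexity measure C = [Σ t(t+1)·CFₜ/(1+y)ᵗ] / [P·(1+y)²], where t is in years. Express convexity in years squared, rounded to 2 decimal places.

31.99

With y = 0.0885:
  t   CF        PV=CF/(1+0.0885)^t    t·PV        t(t+1)·PV
  1       112.50       103.3532       103.3532         206.7065
  2       137.50       116.0502       232.1004         696.3011
  3       137.50       106.6148       319.8443       1,279.3773
  4       137.50        97.9465       391.7860       1,958.9302
  5       137.50        89.9830       449.9151       2,699.4904
  6     5,137.50     3,088.7392    18,532.4350     129,727.0448
  Σ                  3,602.6869    20,029.4340     136,567.8503
P = 3,602.6869.
Convexity = Σ t(t+1)·PV / [P·(1+y)²] = 136,567.8503 / (3,602.6869 × 1.184832) = 31.99375.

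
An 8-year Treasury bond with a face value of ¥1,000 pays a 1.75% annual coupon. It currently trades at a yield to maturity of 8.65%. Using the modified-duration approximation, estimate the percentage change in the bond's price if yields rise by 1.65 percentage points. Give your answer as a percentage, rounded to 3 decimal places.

Periodic yield y = 0.0865. Modified duration first:
  t   CF        PV=CF/(1+0.0865)^t    t·PV
  1        17.50        16.1068        16.1068
  2        17.50        14.8244        29.6489
  3        17.50        13.6442        40.9327
  4        17.50        12.5580        50.2318
  5        17.50        11.5582        57.7909
  6        17.50        10.6380        63.8280
  7        17.50         9.7911        68.5375
  8     1,017.50       523.9581     4,191.6649
  Σ                    613.0788     4,518.7414
P = 613.0788; D_Mac = 7.37057 yrs; D_mod = 7.37057/(1+0.0865) = 6.78378 yrs.
ΔP/P ≈ -D_mod · Δy = -6.78378 × (+0.0165) = -0.111932 = -11.1932%.

-11.193%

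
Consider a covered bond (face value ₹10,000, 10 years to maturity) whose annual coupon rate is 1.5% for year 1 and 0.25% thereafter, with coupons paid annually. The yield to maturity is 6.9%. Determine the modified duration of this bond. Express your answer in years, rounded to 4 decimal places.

9.0195 years

Periodic yield y = 0.069. First find Macaulay duration:
  t   CF        PV=CF/(1+0.069)^t    t·PV
  1       150.00       140.3181       140.3181
  2        25.00        21.8768        43.7537
  3        25.00        20.4648        61.3943
  4        25.00        19.1438        76.5754
  5        25.00        17.9082        89.5409
  6        25.00        16.7523       100.5136
  7        25.00        15.6710       109.6968
  8        25.00        14.6595       117.2758
  9        25.00        13.7133       123.4193
  10   10,025.00     5,144.0754    51,440.7544
  Σ                  5,424.5831    52,303.2424
P = 5,424.5831; Macaulay duration = 52,303.2424 / 5,424.5831 = 9.64189 years.
Modified duration = D_Mac / (1 + y) = 9.64189 / 1.069 = 9.01954 years.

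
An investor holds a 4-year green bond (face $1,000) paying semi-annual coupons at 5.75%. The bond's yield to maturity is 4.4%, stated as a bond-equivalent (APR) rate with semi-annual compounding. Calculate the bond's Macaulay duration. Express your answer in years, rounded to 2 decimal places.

Periodic yield y = 0.022. Discount each cash flow and weight by its period:
  t   CF        PV=CF/(1+0.022)^t    t·PV
  1        28.75        28.1311        28.1311
  2        28.75        27.5256        55.0511
  3        28.75        26.9330        80.7991
  4        28.75        26.3533       105.4130
  5        28.75        25.7860       128.9298
  6        28.75        25.2309       151.3853
  7        28.75        24.6878       172.8143
  8     1,028.75       864.3760     6,915.0077
  Σ                  1,049.0235     7,637.5314
Price P = Σ PV = 1,049.0235.
Macaulay duration = Σ(t·PV) / P = 7,637.5314 / 1,049.0235 = 7.28061 half-year periods.
In years: 7.28061 / 2 = 3.64031 years.

3.64 years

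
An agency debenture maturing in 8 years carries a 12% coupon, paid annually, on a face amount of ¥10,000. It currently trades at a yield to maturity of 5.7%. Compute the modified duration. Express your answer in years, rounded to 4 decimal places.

5.6315 years

Periodic yield y = 0.057. First find Macaulay duration:
  t   CF        PV=CF/(1+0.057)^t    t·PV
  1     1,200.00     1,135.2886     1,135.2886
  2     1,200.00     1,074.0667     2,148.1335
  3     1,200.00     1,016.1464     3,048.4392
  4     1,200.00       961.3495     3,845.3979
  5     1,200.00       909.5076     4,547.5378
  6     1,200.00       860.4613     5,162.7676
  7     1,200.00       814.0598     5,698.4189
  8    11,200.00     7,188.1664    57,505.3315
  Σ                 13,959.0463    83,091.3149
P = 13,959.0463; Macaulay duration = 83,091.3149 / 13,959.0463 = 5.95251 years.
Modified duration = D_Mac / (1 + y) = 5.95251 / 1.057 = 5.63151 years.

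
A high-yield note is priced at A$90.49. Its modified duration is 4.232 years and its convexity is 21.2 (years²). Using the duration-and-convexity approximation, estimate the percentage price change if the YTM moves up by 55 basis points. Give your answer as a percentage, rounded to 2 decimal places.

-2.30%

Duration effect: -D_mod·Δy = -4.232 × (+0.0055) = -0.023276
Convexity effect: ½·C·(Δy)² = 0.5 × 21.2 × (0.0055)² = +0.00032065
ΔP/P ≈ -0.023276 + 0.00032065 = -0.02295535
= -2.295535%.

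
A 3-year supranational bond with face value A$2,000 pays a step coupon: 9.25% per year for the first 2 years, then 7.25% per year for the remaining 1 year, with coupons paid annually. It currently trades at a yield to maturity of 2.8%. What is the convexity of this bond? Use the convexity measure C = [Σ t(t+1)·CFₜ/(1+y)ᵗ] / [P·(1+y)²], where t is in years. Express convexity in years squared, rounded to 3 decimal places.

With y = 0.028:
  t   CF        PV=CF/(1+0.028)^t    t·PV        t(t+1)·PV
  1       185.00       179.9611       179.9611         359.9222
  2       185.00       175.0594       350.1189       1,050.3566
  3     2,145.00     1,974.4582     5,923.3747      23,693.4989
  Σ                  2,329.4788     6,453.4547      25,103.7776
P = 2,329.4788.
Convexity = Σ t(t+1)·PV / [P·(1+y)²] = 25,103.7776 / (2,329.4788 × 1.056784) = 10.19751.

10.198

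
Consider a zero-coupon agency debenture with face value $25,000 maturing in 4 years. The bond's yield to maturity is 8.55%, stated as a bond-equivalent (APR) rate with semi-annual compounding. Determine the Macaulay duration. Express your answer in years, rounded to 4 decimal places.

4.0000 years

A zero-coupon bond has a single cash flow at maturity, so its Macaulay duration equals its maturity: 4 years.
(Equivalently: 8 semi-annual periods ÷ 2 = 4 years.)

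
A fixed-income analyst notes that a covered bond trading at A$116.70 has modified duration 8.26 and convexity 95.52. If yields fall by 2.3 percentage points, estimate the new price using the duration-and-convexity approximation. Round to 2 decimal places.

Duration effect: -D_mod·Δy = -8.26 × (-0.023) = +0.189980
Convexity effect: ½·C·(Δy)² = 0.5 × 95.52 × (-0.023)² = +0.02526504
ΔP/P ≈ +0.189980 + 0.02526504 = +0.21524504
New price ≈ 116.70 × (1 + 0.21524504) = 141.819096168.

A$141.82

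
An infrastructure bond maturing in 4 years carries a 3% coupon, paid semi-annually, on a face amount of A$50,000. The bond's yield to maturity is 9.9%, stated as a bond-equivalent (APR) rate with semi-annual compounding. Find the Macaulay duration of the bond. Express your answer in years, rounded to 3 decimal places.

Periodic yield y = 0.0495. Discount each cash flow and weight by its period:
  t   CF        PV=CF/(1+0.0495)^t    t·PV
  1       750.00       714.6260       714.6260
  2       750.00       680.9205     1,361.8409
  3       750.00       648.8046     1,946.4139
  4       750.00       618.2035     2,472.8142
  5       750.00       589.0458     2,945.2289
  6       750.00       561.2632     3,367.5795
  7       750.00       534.7911     3,743.5376
  8    50,750.00    34,480.7341   275,845.8727
  Σ                 38,828.3888   292,397.9136
Price P = Σ PV = 38,828.3888.
Macaulay duration = Σ(t·PV) / P = 292,397.9136 / 38,828.3888 = 7.53052 half-year periods.
In years: 7.53052 / 2 = 3.76526 years.

3.765 years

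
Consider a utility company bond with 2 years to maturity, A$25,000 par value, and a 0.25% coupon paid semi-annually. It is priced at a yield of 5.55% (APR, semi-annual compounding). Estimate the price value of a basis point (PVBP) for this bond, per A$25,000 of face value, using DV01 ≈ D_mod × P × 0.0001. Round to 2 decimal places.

A$4.37

Periodic yield y = 0.02775.
  t   CF        PV=CF/(1+0.02775)^t    t·PV
  1        31.25        30.4062        30.4062
  2        31.25        29.5852        59.1705
  3        31.25        28.7864        86.3592
  4    25,031.25    22,435.3369    89,741.3477
  Σ                 22,524.1148    89,917.2836
P = 22,524.1148; D_Mac = 3.99205 half-year periods = 1.99602 yrs; D_mod = 1.94213 yrs.
DV01 ≈ 1.94213 × 22,524.1148 × 0.0001 = 4.374473.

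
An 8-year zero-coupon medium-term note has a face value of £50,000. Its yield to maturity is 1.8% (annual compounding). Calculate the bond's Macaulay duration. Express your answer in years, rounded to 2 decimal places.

8.00 years

A zero-coupon bond has a single cash flow at maturity, so its Macaulay duration equals its maturity: 8 years.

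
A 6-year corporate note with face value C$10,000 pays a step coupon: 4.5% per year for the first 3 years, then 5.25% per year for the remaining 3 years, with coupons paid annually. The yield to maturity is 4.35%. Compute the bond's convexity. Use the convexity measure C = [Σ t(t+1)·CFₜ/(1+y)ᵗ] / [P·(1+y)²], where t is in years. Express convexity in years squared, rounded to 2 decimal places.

33.30

With y = 0.0435:
  t   CF        PV=CF/(1+0.0435)^t    t·PV        t(t+1)·PV
  1       450.00       431.2410       431.2410         862.4820
  2       450.00       413.2640       826.5281       2,479.5842
  3       450.00       396.0364     1,188.1093       4,752.4373
  4       525.00       442.7815     1,771.1261       8,855.6305
  5       525.00       424.3235     2,121.6173      12,729.7036
  6    10,525.00     8,152.0603    48,912.3619     342,386.5331
  Σ                 10,259.7068    55,250.9836     372,066.3707
P = 10,259.7068.
Convexity = Σ t(t+1)·PV / [P·(1+y)²] = 372,066.3707 / (10,259.7068 × 1.088892) = 33.30432.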